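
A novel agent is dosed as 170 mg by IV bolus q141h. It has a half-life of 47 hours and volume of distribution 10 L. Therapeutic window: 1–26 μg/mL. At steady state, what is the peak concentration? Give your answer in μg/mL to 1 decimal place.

19.4 μg/mL

The dosing interval is 3 half-lives, so f = 2^(−3) = 0.125.
At steady state, R = 1/(1 − 0.125) = 8/7.
Single-dose peak C₀ = D/Vd = 170/10 = 17 μg/mL.
Steady-state peak Cmax,ss = C₀·R = 17 × 8/7 ≈ 19.429 μg/mL.
Peak 19.4 μg/mL vs MTC 26 μg/mL: below toxic threshold.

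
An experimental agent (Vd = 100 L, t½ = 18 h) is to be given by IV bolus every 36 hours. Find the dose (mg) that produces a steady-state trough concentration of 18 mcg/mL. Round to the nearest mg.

5400 mg

τ/t½ = 36/18 ≈ 2, so f = (1/2)^(36/18) ≈ 0.250000.
Cmin,ss = (D/Vd)·f/(1−f), so D = Cmin,ss·Vd·(1−f)/f.
D = 18 × 100 × (1−f)/f ≈ 18 × 100 × 3.00000 ≈ 5400.00 mg.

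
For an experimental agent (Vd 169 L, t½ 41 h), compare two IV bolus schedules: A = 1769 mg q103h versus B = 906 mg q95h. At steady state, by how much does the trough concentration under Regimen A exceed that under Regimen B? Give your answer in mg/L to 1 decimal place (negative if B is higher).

Regimen A: f = (1/2)^(103/41) ≈ 0.1753; Cmin,ss = (1769/169)·f/(1−f) ≈ 2.225 mg/L.
Regimen B: f = (1/2)^(95/41) ≈ 0.2007; Cmin,ss = (906/169)·f/(1−f) ≈ 1.346 mg/L.
Difference ≈ 2.225 − 1.346 ≈ 0.879 mg/L.

0.9 mg/L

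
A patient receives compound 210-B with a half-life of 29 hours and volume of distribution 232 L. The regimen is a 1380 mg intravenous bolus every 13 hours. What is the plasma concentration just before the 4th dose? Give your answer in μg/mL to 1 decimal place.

f = (1/2)^(τ/t½) = (1/2)^(13/29) ≈ 0.7329.
C₀ = D/Vd = 1380/232 ≈ 5.948 μg/mL.
Before the 4th dose, 3 doses have been given. Superposition: Cmin = C₀·(f + f² + … + f^3).
≈ 5.948 × (0.7329 + 0.5371 + 0.3937) ≈ 5.948 × 1.6637 ≈ 9.896 μg/mL.

9.9 μg/mL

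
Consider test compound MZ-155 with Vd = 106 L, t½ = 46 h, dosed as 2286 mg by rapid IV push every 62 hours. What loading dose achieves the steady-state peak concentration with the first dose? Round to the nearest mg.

f = (1/2)^(62/46) ≈ 0.392884; accumulation ratio R = 1/(1−f) ≈ 1.64713.
Loading dose to hit Cmax,ss on first dose: D_load = D_maint·R ≈ 2286 × 1.64713 ≈ 3765.34 mg.

3765 mg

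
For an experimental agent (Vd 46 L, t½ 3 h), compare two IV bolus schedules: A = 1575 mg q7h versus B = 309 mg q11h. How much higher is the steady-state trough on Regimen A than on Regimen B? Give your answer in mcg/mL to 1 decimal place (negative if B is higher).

Regimen A: f = (1/2)^(7/3) ≈ 0.1984; Cmin,ss = (1575/46)·f/(1−f) ≈ 8.474 mcg/mL.
Regimen B: f = (1/2)^(11/3) ≈ 0.0787; Cmin,ss = (309/46)·f/(1−f) ≈ 0.574 mcg/mL.
Difference ≈ 8.474 − 0.574 ≈ 7.900 mcg/mL.

7.9 mcg/mL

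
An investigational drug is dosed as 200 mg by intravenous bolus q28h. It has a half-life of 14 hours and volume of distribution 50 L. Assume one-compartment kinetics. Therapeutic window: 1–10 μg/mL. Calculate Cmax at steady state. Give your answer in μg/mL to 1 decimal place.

5.3 μg/mL

The dosing interval is 2 half-lives, so f = 2^(−2) = 0.25.
Accumulation ratio R = 1/(1 − f) = 1/0.75 = 4/3.
Single-dose peak C₀ = D/Vd = 200/50 = 4 μg/mL.
Steady-state peak Cmax,ss = C₀·R = 4 × 4/3 ≈ 5.333 μg/mL.
Peak 5.3 μg/mL vs MTC 10 μg/mL: below toxic threshold.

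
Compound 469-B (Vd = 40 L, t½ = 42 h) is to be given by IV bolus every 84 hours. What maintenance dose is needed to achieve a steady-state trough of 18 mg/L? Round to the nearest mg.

2160 mg

τ/t½ = 84/42 ≈ 2, so f = (1/2)^(84/42) ≈ 0.250000.
Cmin,ss = (D/Vd)·f/(1−f), so D = Cmin,ss·Vd·(1−f)/f.
D = 18 × 40 × (1−f)/f ≈ 18 × 40 × 3.00000 ≈ 2160.00 mg.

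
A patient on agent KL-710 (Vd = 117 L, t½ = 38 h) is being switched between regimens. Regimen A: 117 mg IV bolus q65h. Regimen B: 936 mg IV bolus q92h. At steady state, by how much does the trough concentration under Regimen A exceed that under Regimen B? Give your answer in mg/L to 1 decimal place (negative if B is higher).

-1.4 mg/L

Regimen A: f = (1/2)^(65/38) ≈ 0.3055; Cmin,ss = (117/117)·f/(1−f) ≈ 0.440 mg/L.
Regimen B: f = (1/2)^(92/38) ≈ 0.1867; Cmin,ss = (936/117)·f/(1−f) ≈ 1.836 mg/L.
Difference ≈ 0.440 − 1.836 ≈ -1.396 mg/L.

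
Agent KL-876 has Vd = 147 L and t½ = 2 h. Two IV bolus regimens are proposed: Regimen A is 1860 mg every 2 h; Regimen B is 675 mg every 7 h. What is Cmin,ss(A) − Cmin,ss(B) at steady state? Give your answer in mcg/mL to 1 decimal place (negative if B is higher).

12.2 mcg/mL

Regimen A: f = (1/2)^(2/2) ≈ 0.5000; Cmin,ss = (1860/147)·f/(1−f) ≈ 12.653 mcg/mL.
Regimen B: f = (1/2)^(7/2) ≈ 0.0884; Cmin,ss = (675/147)·f/(1−f) ≈ 0.445 mcg/mL.
Difference ≈ 12.653 − 0.445 ≈ 12.208 mcg/mL.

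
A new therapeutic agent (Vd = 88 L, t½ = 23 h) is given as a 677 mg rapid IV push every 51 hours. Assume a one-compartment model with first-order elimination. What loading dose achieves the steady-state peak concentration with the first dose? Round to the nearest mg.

862 mg

f = (1/2)^(51/23) ≈ 0.215030; accumulation ratio R = 1/(1−f) ≈ 1.27393.
Loading dose to hit Cmax,ss on first dose: D_load = D_maint·R ≈ 677 × 1.27393 ≈ 862.45 mg.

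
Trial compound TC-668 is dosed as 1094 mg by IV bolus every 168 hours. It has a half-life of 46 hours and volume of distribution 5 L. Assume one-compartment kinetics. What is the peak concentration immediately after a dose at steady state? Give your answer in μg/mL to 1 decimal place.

237.7 μg/mL

k = ln2/t½ = ln2/46 ≈ 0.015068 h⁻¹; fraction remaining f = e^(−kτ) = e^(−0.015068×168) ≈ 0.0795.
Accumulation ratio R = 1/(1 − f) ≈ 1/0.9205 ≈ 1.0864.
Each bolus raises the concentration by D/Vd = 1094/5 ≈ 218.800 μg/mL.
Cmax,ss = C₀/(1 − f) ≈ 218.800/0.9205 ≈ 237.697 μg/mL.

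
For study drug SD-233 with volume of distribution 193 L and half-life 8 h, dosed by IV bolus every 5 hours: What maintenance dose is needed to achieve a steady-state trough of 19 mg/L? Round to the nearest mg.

1988 mg

τ/t½ = 5/8 ≈ 0.625, so f = (1/2)^(5/8) ≈ 0.648420.
Cmin,ss = (D/Vd)·f/(1−f), so D = Cmin,ss·Vd·(1−f)/f.
D = 19 × 193 × (1−f)/f ≈ 19 × 193 × 0.54221 ≈ 1988.28 mg.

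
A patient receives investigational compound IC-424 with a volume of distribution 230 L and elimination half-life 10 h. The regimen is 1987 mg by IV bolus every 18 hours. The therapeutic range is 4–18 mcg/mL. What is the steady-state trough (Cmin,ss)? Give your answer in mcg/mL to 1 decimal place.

3.5 mcg/mL

k = ln2/t½ = ln2/10 ≈ 0.069315 h⁻¹; fraction remaining f = e^(−kτ) = e^(−0.069315×18) ≈ 0.2872.
At steady state, accumulation factor R = 1/(1 − e^(−kτ)) ≈ 1.4029.
Single-dose peak C₀ = D/Vd = 1987/230 ≈ 8.639 mcg/mL.
Cmax,ss = C₀/(1 − f) ≈ 8.639/0.7128 ≈ 12.120 mcg/mL.
One interval later, Cmin,ss = Cmax,ss·e^(−kτ) ≈ 12.120 × 0.2872 ≈ 3.481 mcg/mL.
Trough 3.5 mcg/mL vs MEC 4 mcg/mL: subtherapeutic.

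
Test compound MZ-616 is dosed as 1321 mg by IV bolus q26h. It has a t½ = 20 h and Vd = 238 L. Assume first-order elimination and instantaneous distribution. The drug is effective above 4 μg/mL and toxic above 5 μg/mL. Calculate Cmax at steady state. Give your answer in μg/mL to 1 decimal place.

9.3 μg/mL

Over one 26-h interval, 26/20 ≈ 1.3 half-lives elapse, leaving f ≈ 0.4061 of each dose.
Accumulation ratio R = 1/(1 − f) ≈ 1/0.5939 ≈ 1.6838.
Single-dose peak C₀ = D/Vd = 1321/238 ≈ 5.550 μg/mL.
Steady-state peak Cmax,ss = C₀·R ≈ 5.550 × 1.6838 ≈ 9.345 μg/mL.
Peak 9.3 μg/mL vs MTC 5 μg/mL: exceeds toxic threshold.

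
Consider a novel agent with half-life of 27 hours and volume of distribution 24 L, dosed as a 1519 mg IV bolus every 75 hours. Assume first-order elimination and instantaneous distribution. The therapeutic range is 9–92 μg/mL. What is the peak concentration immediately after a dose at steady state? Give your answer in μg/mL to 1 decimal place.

74.1 μg/mL

τ/t½ = 75/27 ≈ 2.7778, so fraction remaining f = (1/2)^(75/27) ≈ 0.1458.
At steady state, accumulation factor R = 1/(1 − e^(−kτ)) ≈ 1.1707.
Each bolus raises the concentration by D/Vd = 1519/24 ≈ 63.292 μg/mL.
Steady-state peak Cmax,ss = C₀·R ≈ 63.292 × 1.1707 ≈ 74.096 μg/mL.
Peak 74.1 μg/mL vs MTC 92 μg/mL: below toxic threshold.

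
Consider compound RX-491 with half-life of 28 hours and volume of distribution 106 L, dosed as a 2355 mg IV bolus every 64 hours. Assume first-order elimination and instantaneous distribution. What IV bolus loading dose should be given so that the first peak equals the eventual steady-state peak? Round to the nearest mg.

2963 mg

f = (1/2)^(64/28) ≈ 0.205084; accumulation ratio R = 1/(1−f) ≈ 1.25799.
Loading dose to hit Cmax,ss on first dose: D_load = D_maint·R ≈ 2355 × 1.25799 ≈ 2962.57 mg.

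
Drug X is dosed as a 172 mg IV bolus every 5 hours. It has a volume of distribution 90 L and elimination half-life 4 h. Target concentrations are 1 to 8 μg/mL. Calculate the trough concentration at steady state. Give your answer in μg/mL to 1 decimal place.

Over one 5-h interval, 5/4 ≈ 1.25 half-lives elapse, leaving f ≈ 0.4204 of each dose.
Accumulation ratio R = 1/(1 − f) ≈ 1/0.5796 ≈ 1.7253.
Single-dose peak C₀ = D/Vd = 172/90 ≈ 1.911 μg/mL.
Cmax,ss = C₀/(1 − f) ≈ 1.911/0.5796 ≈ 3.297 μg/mL.
Steady-state trough Cmin,ss = Cmax,ss·f ≈ 3.297 × 0.4204 ≈ 1.386 μg/mL.
Trough 1.4 μg/mL vs MEC 1 μg/mL: adequate.

1.4 μg/mL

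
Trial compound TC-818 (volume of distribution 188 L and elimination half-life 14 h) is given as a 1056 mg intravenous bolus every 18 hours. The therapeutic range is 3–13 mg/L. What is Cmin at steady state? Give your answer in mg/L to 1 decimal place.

3.9 mg/L

τ/t½ = 18/14 ≈ 1.2857, so fraction remaining f = (1/2)^(18/14) ≈ 0.4102.
At steady state, accumulation factor R = 1/(1 − e^(−kτ)) ≈ 1.6955.
Single-dose peak C₀ = D/Vd = 1056/188 ≈ 5.617 mg/L.
Steady-state peak Cmax,ss = C₀·R ≈ 5.617 × 1.6955 ≈ 9.524 mg/L.
One interval later, Cmin,ss = Cmax,ss·e^(−kτ) ≈ 9.524 × 0.4102 ≈ 3.907 mg/L.
Trough 3.9 mg/L vs MEC 3 mg/L: adequate.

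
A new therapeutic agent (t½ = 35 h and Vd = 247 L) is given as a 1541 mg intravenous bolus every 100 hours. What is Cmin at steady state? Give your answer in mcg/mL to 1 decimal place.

τ/t½ = 100/35 ≈ 2.8571, so fraction remaining f = (1/2)^(100/35) ≈ 0.1380.
At steady state, accumulation factor R = 1/(1 − e^(−kτ)) ≈ 1.1601.
Each bolus raises the concentration by D/Vd = 1541/247 ≈ 6.239 mcg/mL.
Cmax,ss = C₀/(1 − f) ≈ 6.239/0.8620 ≈ 7.238 mcg/mL.
One interval later, Cmin,ss = Cmax,ss·e^(−kτ) ≈ 7.238 × 0.1380 ≈ 0.999 mcg/mL.

1.0 mcg/mL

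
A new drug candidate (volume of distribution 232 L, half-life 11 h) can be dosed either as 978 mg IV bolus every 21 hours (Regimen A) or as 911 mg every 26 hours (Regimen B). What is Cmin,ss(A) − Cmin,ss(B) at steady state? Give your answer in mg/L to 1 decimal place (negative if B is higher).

0.6 mg/L

Regimen A: f = (1/2)^(21/11) ≈ 0.2663; Cmin,ss = (978/232)·f/(1−f) ≈ 1.530 mg/L.
Regimen B: f = (1/2)^(26/11) ≈ 0.1943; Cmin,ss = (911/232)·f/(1−f) ≈ 0.947 mg/L.
Difference ≈ 1.530 − 0.947 ≈ 0.583 mg/L.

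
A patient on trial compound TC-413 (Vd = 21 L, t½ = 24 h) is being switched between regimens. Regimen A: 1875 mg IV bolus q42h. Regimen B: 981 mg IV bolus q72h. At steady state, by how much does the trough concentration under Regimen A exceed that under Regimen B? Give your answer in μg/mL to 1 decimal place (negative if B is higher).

Regimen A: f = (1/2)^(42/24) ≈ 0.2973; Cmin,ss = (1875/21)·f/(1−f) ≈ 37.775 μg/mL.
Regimen B: f = (1/2)^(72/24) ≈ 0.1250; Cmin,ss = (981/21)·f/(1−f) ≈ 6.673 μg/mL.
Difference ≈ 37.775 − 6.673 ≈ 31.102 μg/mL.

31.1 μg/mL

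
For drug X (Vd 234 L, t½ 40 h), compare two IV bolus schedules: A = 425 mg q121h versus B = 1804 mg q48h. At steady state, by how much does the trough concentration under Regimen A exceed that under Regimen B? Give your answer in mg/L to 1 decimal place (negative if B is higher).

-5.7 mg/L

Regimen A: f = (1/2)^(121/40) ≈ 0.1229; Cmin,ss = (425/234)·f/(1−f) ≈ 0.254 mg/L.
Regimen B: f = (1/2)^(48/40) ≈ 0.4353; Cmin,ss = (1804/234)·f/(1−f) ≈ 5.943 mg/L.
Difference ≈ 0.254 − 5.943 ≈ -5.689 mg/L.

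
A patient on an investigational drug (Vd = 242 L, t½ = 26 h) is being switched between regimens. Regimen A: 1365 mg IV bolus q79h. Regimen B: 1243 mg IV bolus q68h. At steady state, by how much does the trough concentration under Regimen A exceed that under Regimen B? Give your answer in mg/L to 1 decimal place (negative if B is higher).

Regimen A: f = (1/2)^(79/26) ≈ 0.1217; Cmin,ss = (1365/242)·f/(1−f) ≈ 0.782 mg/L.
Regimen B: f = (1/2)^(68/26) ≈ 0.1632; Cmin,ss = (1243/242)·f/(1−f) ≈ 1.002 mg/L.
Difference ≈ 0.782 − 1.002 ≈ -0.220 mg/L.

-0.2 mg/L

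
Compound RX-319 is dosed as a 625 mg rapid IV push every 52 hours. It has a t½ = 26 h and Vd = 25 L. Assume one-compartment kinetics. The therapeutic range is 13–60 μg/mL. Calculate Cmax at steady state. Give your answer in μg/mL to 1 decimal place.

33.3 μg/mL

τ = 52 h = 2 half-lives, so f = (1/2)^2 = 0.25.
At steady state, R = 1/(1 − 0.25) = 4/3.
Single-dose peak C₀ = D/Vd = 625/25 = 25 μg/mL.
Steady-state peak Cmax,ss = C₀·R = 25 × 4/3 ≈ 33.333 μg/mL.
Peak 33.3 μg/mL vs MTC 60 μg/mL: below toxic threshold.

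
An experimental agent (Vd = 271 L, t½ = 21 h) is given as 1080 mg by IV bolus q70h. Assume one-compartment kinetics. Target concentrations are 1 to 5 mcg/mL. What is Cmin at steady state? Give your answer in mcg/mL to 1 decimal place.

k = ln2/t½ = ln2/21 ≈ 0.033007 h⁻¹; fraction remaining f = e^(−kτ) = e^(−0.033007×70) ≈ 0.0992.
Accumulation ratio R = 1/(1 − f) ≈ 1/0.9008 ≈ 1.1101.
Single-dose peak C₀ = D/Vd = 1080/271 ≈ 3.985 mcg/mL.
Cmax,ss = C₀/(1 − f) ≈ 3.985/0.9008 ≈ 4.424 mcg/mL.
One interval later, Cmin,ss = Cmax,ss·e^(−kτ) ≈ 4.424 × 0.0992 ≈ 0.439 mcg/mL.
Trough 0.4 mcg/mL vs MEC 1 mcg/mL: subtherapeutic.

0.4 mcg/mL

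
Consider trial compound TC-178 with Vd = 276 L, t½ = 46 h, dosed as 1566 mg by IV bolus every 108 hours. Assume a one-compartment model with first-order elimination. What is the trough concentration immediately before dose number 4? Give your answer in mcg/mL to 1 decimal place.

1.4 mcg/mL

f = (1/2)^(τ/t½) = (1/2)^(108/46) ≈ 0.1964.
C₀ = D/Vd = 1566/276 ≈ 5.674 mcg/mL.
Before the 4th dose, 3 doses have been given. Superposition: Cmin = C₀·(f + f² + … + f^3).
≈ 5.674 × (0.1964 + 0.0386 + 0.0076) ≈ 5.674 × 0.2426 ≈ 1.377 mcg/mL.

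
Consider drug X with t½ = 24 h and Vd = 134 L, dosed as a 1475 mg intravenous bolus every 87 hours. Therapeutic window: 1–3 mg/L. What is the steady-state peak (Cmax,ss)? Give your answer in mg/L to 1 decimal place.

12.0 mg/L

k = ln2/t½ = ln2/24 ≈ 0.028881 h⁻¹; fraction remaining f = e^(−kτ) = e^(−0.028881×87) ≈ 0.0811.
At steady state, accumulation factor R = 1/(1 − e^(−kτ)) ≈ 1.0883.
Single-dose peak C₀ = D/Vd = 1475/134 ≈ 11.007 mg/L.
Steady-state peak Cmax,ss = C₀·R ≈ 11.007 × 1.0883 ≈ 11.979 mg/L.
Peak 12.0 mg/L vs MTC 3 mg/L: exceeds toxic threshold.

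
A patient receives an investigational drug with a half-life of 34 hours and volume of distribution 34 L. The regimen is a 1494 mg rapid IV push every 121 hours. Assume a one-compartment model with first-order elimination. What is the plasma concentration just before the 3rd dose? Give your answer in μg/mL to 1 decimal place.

4.0 μg/mL

f = (1/2)^(τ/t½) = (1/2)^(121/34) ≈ 0.0849.
C₀ = D/Vd = 1494/34 ≈ 43.941 μg/mL.
Before the 3rd dose, 2 doses have been given. Superposition: Cmin = C₀·(f + f²).
≈ 43.941 × (0.0849 + 0.0072) ≈ 43.941 × 0.0921 ≈ 4.047 μg/mL.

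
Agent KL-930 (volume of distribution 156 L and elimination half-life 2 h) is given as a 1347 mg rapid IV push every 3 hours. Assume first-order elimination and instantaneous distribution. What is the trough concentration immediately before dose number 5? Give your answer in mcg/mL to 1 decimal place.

4.6 mcg/mL

f = (1/2)^(τ/t½) = (1/2)^(3/2) ≈ 0.3536.
C₀ = D/Vd = 1347/156 ≈ 8.635 mcg/mL.
Before the 5th dose, 4 doses have been given. Superposition: Cmin = C₀·(f + f² + … + f^4).
≈ 8.635 × (0.3536 + 0.1250 + 0.0442 + 0.0156) ≈ 8.635 × 0.5384 ≈ 4.649 mcg/mL.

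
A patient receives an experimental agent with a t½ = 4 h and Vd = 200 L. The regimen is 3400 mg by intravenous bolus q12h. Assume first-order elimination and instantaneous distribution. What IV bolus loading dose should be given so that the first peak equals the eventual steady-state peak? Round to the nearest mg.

3886 mg

f = (1/2)^(12/4) ≈ 0.125000; accumulation ratio R = 1/(1−f) ≈ 1.14286.
Loading dose to hit Cmax,ss on first dose: D_load = D_maint·R ≈ 3400 × 1.14286 ≈ 3885.72 mg.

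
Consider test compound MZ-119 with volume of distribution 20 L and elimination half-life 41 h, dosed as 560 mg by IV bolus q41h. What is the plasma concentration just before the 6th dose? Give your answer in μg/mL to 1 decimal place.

f = (1/2)^(τ/t½) = (1/2)^(41/41) ≈ 0.5000.
C₀ = D/Vd = 560/20 ≈ 28.000 μg/mL.
Before the 6th dose, 5 doses have been given. Superposition: Cmin = C₀·(f + f² + … + f^5).
≈ 28.000 × (0.5000 + 0.2500 + 0.1250 + 0.0625 + 0.0313) ≈ 28.000 × 0.9688 ≈ 27.126 μg/mL.

27.1 μg/mL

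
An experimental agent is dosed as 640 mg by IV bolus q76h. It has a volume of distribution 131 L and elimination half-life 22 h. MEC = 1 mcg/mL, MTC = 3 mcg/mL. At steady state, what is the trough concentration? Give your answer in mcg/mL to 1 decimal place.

Over one 76-h interval, 76/22 ≈ 3.4545 half-lives elapse, leaving f ≈ 0.0912 of each dose.
Single-dose peak C₀ = D/Vd = 640/131 ≈ 4.885 mcg/mL.
Steady-state trough Cmin,ss = C₀·f/(1−f) ≈ 4.885 × 0.0912/0.9088 ≈ 0.490 mcg/mL.
Trough 0.5 mcg/mL vs MEC 1 mcg/mL: subtherapeutic.

0.5 mcg/mL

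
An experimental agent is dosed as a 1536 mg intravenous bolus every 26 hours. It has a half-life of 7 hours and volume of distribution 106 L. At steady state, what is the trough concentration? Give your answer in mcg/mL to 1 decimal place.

1.2 mcg/mL

τ/t½ = 26/7 ≈ 3.7143, so fraction remaining f = (1/2)^(26/7) ≈ 0.0762.
Single-dose peak C₀ = D/Vd = 1536/106 ≈ 14.491 mcg/mL.
Steady-state trough Cmin,ss = C₀·f/(1−f) ≈ 14.491 × 0.0762/0.9238 ≈ 1.195 mcg/mL.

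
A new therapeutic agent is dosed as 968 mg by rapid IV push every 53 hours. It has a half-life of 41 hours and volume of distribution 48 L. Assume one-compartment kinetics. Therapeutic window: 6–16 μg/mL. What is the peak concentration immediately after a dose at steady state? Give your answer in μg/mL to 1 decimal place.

k = ln2/t½ = ln2/41 ≈ 0.016906 h⁻¹; fraction remaining f = e^(−kτ) = e^(−0.016906×53) ≈ 0.4082.
At steady state, accumulation factor R = 1/(1 − e^(−kτ)) ≈ 1.6898.
Single-dose peak C₀ = D/Vd = 968/48 ≈ 20.167 μg/mL.
Steady-state peak Cmax,ss = C₀·R ≈ 20.167 × 1.6898 ≈ 34.078 μg/mL.
Peak 34.1 μg/mL vs MTC 16 μg/mL: exceeds toxic threshold.

34.1 μg/mL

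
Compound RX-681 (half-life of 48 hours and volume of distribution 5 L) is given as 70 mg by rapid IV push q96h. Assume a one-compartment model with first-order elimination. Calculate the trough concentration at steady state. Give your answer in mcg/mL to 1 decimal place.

τ = 96 h = 2 half-lives, so f = (1/2)^2 = 0.25.
Accumulation ratio R = 1/(1 − f) = 1/0.75 = 4/3.
Single-dose peak C₀ = D/Vd = 70/5 = 14 mcg/mL.
Steady-state peak Cmax,ss = C₀·R = 14 × 4/3 ≈ 18.667 mcg/mL.
Steady-state trough Cmin,ss = Cmax,ss·f ≈ 18.667 × 0.25 ≈ 4.667 mcg/mL.

4.7 mcg/mL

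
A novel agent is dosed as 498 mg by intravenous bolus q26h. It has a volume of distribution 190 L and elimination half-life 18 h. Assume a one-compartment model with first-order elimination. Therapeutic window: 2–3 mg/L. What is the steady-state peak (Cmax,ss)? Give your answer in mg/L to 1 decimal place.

τ/t½ = 26/18 ≈ 1.4444, so fraction remaining f = (1/2)^(26/18) ≈ 0.3674.
Accumulation ratio R = 1/(1 − f) ≈ 1/0.6326 ≈ 1.5808.
Each bolus raises the concentration by D/Vd = 498/190 ≈ 2.621 mg/L.
Steady-state peak Cmax,ss = C₀·R ≈ 2.621 × 1.5808 ≈ 4.143 mg/L.
Peak 4.1 mg/L vs MTC 3 mg/L: exceeds toxic threshold.

4.1 mg/L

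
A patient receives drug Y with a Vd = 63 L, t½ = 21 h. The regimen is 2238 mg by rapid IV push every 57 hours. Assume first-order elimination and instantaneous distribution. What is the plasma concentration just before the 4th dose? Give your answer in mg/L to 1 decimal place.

f = (1/2)^(τ/t½) = (1/2)^(57/21) ≈ 0.1524.
C₀ = D/Vd = 2238/63 ≈ 35.524 mg/L.
Before the 4th dose, 3 doses have been given. Superposition: Cmin = C₀·(f + f² + … + f^3).
≈ 35.524 × (0.1524 + 0.0232 + 0.0035) ≈ 35.524 × 0.1791 ≈ 6.362 mg/L.

6.4 mg/L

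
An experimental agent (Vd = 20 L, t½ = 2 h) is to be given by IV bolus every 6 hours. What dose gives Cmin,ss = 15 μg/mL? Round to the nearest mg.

2100 mg

τ/t½ = 6/2 ≈ 3, so f = (1/2)^(6/2) ≈ 0.125000.
Cmin,ss = (D/Vd)·f/(1−f), so D = Cmin,ss·Vd·(1−f)/f.
D = 15 × 20 × (1−f)/f ≈ 15 × 20 × 7.00000 ≈ 2100.00 mg.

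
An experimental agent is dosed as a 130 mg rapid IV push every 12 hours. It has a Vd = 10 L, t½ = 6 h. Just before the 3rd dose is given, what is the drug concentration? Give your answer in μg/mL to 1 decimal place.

f = (1/2)^(τ/t½) = (1/2)^(12/6) ≈ 0.2500.
C₀ = D/Vd = 130/10 ≈ 13.000 μg/mL.
Before the 3rd dose, 2 doses have been given. Superposition: Cmin = C₀·(f + f²).
≈ 13.000 × (0.2500 + 0.0625) ≈ 13.000 × 0.3125 ≈ 4.062 μg/mL.

4.1 μg/mL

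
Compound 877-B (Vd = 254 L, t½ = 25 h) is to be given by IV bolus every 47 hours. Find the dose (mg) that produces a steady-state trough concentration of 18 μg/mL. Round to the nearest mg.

12256 mg

τ/t½ = 47/25 ≈ 1.88, so f = (1/2)^(47/25) ≈ 0.271684.
Cmin,ss = (D/Vd)·f/(1−f), so D = Cmin,ss·Vd·(1−f)/f.
D = 18 × 254 × (1−f)/f ≈ 18 × 254 × 2.68075 ≈ 12256.39 mg.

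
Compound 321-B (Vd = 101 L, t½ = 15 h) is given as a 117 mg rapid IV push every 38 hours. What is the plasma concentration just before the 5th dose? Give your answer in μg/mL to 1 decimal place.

0.2 μg/mL

f = (1/2)^(τ/t½) = (1/2)^(38/15) ≈ 0.1727.
C₀ = D/Vd = 117/101 ≈ 1.158 μg/mL.
Before the 5th dose, 4 doses have been given. Superposition: Cmin = C₀·(f + f² + … + f^4).
≈ 1.158 × (0.1727 + 0.0298 + 0.0052 + 0.0009) ≈ 1.158 × 0.2086 ≈ 0.242 μg/mL.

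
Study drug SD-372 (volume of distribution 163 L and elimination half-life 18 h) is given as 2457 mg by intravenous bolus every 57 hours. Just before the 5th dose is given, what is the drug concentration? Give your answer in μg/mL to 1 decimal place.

1.9 μg/mL

f = (1/2)^(τ/t½) = (1/2)^(57/18) ≈ 0.1114.
C₀ = D/Vd = 2457/163 ≈ 15.074 μg/mL.
Before the 5th dose, 4 doses have been given. Superposition: Cmin = C₀·(f + f² + … + f^4).
≈ 15.074 × (0.1114 + 0.0124 + 0.0014 + 0.0002) ≈ 15.074 × 0.1254 ≈ 1.890 μg/mL.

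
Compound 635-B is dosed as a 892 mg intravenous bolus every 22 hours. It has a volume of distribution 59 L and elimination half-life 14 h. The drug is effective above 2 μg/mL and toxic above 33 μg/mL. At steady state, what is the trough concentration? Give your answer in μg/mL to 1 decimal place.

Over one 22-h interval, 22/14 ≈ 1.5714 half-lives elapse, leaving f ≈ 0.3365 of each dose.
Accumulation ratio R = 1/(1 − f) ≈ 1/0.6635 ≈ 1.5072.
Single-dose peak C₀ = D/Vd = 892/59 ≈ 15.119 μg/mL.
Steady-state peak Cmax,ss = C₀·R ≈ 15.119 × 1.5072 ≈ 22.787 μg/mL.
One interval later, Cmin,ss = Cmax,ss·e^(−kτ) ≈ 22.787 × 0.3365 ≈ 7.668 μg/mL.
Trough 7.7 μg/mL vs MEC 2 μg/mL: adequate.

7.7 μg/mL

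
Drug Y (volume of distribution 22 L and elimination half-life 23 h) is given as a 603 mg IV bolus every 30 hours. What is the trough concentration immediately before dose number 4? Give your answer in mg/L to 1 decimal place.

f = (1/2)^(τ/t½) = (1/2)^(30/23) ≈ 0.4049.
C₀ = D/Vd = 603/22 ≈ 27.409 mg/L.
Before the 4th dose, 3 doses have been given. Superposition: Cmin = C₀·(f + f² + … + f^3).
≈ 27.409 × (0.4049 + 0.1639 + 0.0664) ≈ 27.409 × 0.6352 ≈ 17.410 mg/L.

17.4 mg/L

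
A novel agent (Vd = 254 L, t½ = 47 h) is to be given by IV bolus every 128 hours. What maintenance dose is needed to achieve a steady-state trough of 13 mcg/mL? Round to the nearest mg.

18505 mg

τ/t½ = 128/47 ≈ 2.7234, so f = (1/2)^(128/47) ≈ 0.151417.
Cmin,ss = (D/Vd)·f/(1−f), so D = Cmin,ss·Vd·(1−f)/f.
D = 13 × 254 × (1−f)/f ≈ 13 × 254 × 5.60428 ≈ 18505.33 mg.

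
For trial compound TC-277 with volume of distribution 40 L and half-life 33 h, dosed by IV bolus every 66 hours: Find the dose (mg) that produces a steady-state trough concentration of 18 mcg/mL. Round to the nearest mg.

2160 mg

τ/t½ = 66/33 ≈ 2, so f = (1/2)^(66/33) ≈ 0.250000.
Cmin,ss = (D/Vd)·f/(1−f), so D = Cmin,ss·Vd·(1−f)/f.
D = 18 × 40 × (1−f)/f ≈ 18 × 40 × 3.00000 ≈ 2160.00 mg.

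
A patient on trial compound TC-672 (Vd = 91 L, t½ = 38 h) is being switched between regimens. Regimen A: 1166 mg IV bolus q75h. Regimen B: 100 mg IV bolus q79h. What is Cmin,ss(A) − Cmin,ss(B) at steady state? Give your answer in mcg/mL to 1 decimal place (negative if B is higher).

Regimen A: f = (1/2)^(75/38) ≈ 0.2546; Cmin,ss = (1166/91)·f/(1−f) ≈ 4.376 mcg/mL.
Regimen B: f = (1/2)^(79/38) ≈ 0.2367; Cmin,ss = (100/91)·f/(1−f) ≈ 0.341 mcg/mL.
Difference ≈ 4.376 − 0.341 ≈ 4.035 mcg/mL.

4.0 mcg/mL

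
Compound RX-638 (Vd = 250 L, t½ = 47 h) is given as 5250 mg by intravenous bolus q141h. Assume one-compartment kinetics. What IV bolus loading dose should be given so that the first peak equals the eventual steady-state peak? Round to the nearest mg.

6000 mg

f = (1/2)^(141/47) ≈ 0.125000; accumulation ratio R = 1/(1−f) ≈ 1.14286.
Loading dose to hit Cmax,ss on first dose: D_load = D_maint·R ≈ 5250 × 1.14286 ≈ 6000.02 mg.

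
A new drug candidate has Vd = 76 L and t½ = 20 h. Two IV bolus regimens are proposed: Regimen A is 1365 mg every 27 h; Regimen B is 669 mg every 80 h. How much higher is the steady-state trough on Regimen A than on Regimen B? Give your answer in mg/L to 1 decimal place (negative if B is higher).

11.0 mg/L

Regimen A: f = (1/2)^(27/20) ≈ 0.3923; Cmin,ss = (1365/76)·f/(1−f) ≈ 11.594 mg/L.
Regimen B: f = (1/2)^(80/20) ≈ 0.0625; Cmin,ss = (669/76)·f/(1−f) ≈ 0.587 mg/L.
Difference ≈ 11.594 − 0.587 ≈ 11.007 mg/L.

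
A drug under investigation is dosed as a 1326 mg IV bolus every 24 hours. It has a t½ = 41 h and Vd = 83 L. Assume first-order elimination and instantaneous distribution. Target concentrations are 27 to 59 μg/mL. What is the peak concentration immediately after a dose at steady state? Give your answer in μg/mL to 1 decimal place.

47.9 μg/mL

k = ln2/t½ = ln2/41 ≈ 0.016906 h⁻¹; fraction remaining f = e^(−kτ) = e^(−0.016906×24) ≈ 0.6665.
Accumulation ratio R = 1/(1 − f) ≈ 1/0.3335 ≈ 2.9985.
Single-dose peak C₀ = D/Vd = 1326/83 ≈ 15.976 μg/mL.
Cmax,ss = C₀/(1 − f) ≈ 15.976/0.3335 ≈ 47.904 μg/mL.
Peak 47.9 μg/mL vs MTC 59 μg/mL: below toxic threshold.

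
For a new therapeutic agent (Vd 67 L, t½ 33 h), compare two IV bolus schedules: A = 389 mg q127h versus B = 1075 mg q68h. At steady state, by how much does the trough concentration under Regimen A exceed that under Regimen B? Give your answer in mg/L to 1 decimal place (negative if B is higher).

Regimen A: f = (1/2)^(127/33) ≈ 0.0694; Cmin,ss = (389/67)·f/(1−f) ≈ 0.433 mg/L.
Regimen B: f = (1/2)^(68/33) ≈ 0.2397; Cmin,ss = (1075/67)·f/(1−f) ≈ 5.058 mg/L.
Difference ≈ 0.433 − 5.058 ≈ -4.625 mg/L.

-4.6 mg/L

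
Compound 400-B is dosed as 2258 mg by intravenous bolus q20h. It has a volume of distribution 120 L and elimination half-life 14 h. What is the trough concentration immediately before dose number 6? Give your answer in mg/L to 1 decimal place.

11.0 mg/L

f = (1/2)^(τ/t½) = (1/2)^(20/14) ≈ 0.3715.
C₀ = D/Vd = 2258/120 ≈ 18.817 mg/L.
Before the 6th dose, 5 doses have been given. Superposition: Cmin = C₀·(f + f² + … + f^5).
≈ 18.817 × (0.3715 + 0.1380 + 0.0513 + 0.0190 + 0.0071) ≈ 18.817 × 0.5869 ≈ 11.044 mg/L.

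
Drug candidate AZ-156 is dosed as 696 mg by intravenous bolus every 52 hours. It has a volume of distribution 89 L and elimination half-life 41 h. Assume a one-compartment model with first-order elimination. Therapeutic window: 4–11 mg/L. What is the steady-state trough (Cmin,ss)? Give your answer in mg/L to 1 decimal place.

5.6 mg/L

τ/t½ = 52/41 ≈ 1.2683, so fraction remaining f = (1/2)^(52/41) ≈ 0.4152.
Accumulation ratio R = 1/(1 − f) ≈ 1/0.5848 ≈ 1.7100.
Single-dose peak C₀ = D/Vd = 696/89 ≈ 7.820 mg/L.
Cmax,ss = C₀/(1 − f) ≈ 7.820/0.5848 ≈ 13.372 mg/L.
One interval later, Cmin,ss = Cmax,ss·e^(−kτ) ≈ 13.372 × 0.4152 ≈ 5.552 mg/L.
Trough 5.6 mg/L vs MEC 4 mg/L: adequate.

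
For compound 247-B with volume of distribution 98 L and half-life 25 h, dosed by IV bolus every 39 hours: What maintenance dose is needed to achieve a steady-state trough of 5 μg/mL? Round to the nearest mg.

955 mg

τ/t½ = 39/25 ≈ 1.56, so f = (1/2)^(39/25) ≈ 0.339151.
Cmin,ss = (D/Vd)·f/(1−f), so D = Cmin,ss·Vd·(1−f)/f.
D = 5 × 98 × (1−f)/f ≈ 5 × 98 × 1.94854 ≈ 954.78 mg.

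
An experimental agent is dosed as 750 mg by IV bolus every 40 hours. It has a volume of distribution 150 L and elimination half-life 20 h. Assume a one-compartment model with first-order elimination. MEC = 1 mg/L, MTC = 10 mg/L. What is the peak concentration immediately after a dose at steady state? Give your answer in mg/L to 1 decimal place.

The dosing interval is 2 half-lives, so f = 2^(−2) = 0.25.
Accumulation ratio R = 1/(1 − f) = 1/0.75 = 4/3.
Single-dose peak C₀ = D/Vd = 750/150 = 5 mg/L.
Steady-state peak Cmax,ss = C₀·R = 5 × 4/3 ≈ 6.667 mg/L.
Peak 6.7 mg/L vs MTC 10 mg/L: below toxic threshold.

6.7 mg/L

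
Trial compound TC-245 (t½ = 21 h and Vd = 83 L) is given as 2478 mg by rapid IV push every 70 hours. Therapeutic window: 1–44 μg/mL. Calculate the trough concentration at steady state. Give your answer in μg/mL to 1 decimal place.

3.3 μg/mL

k = ln2/t½ = ln2/21 ≈ 0.033007 h⁻¹; fraction remaining f = e^(−kτ) = e^(−0.033007×70) ≈ 0.0992.
At steady state, accumulation factor R = 1/(1 − e^(−kτ)) ≈ 1.1101.
Each bolus raises the concentration by D/Vd = 2478/83 ≈ 29.855 μg/mL.
Steady-state peak Cmax,ss = C₀·R ≈ 29.855 × 1.1101 ≈ 33.142 μg/mL.
Steady-state trough Cmin,ss = Cmax,ss·f ≈ 33.142 × 0.0992 ≈ 3.288 μg/mL.
Trough 3.3 μg/mL vs MEC 1 μg/mL: adequate.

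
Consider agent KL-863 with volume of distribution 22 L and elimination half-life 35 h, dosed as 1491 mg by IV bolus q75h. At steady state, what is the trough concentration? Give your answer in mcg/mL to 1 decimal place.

19.8 mcg/mL

τ/t½ = 75/35 ≈ 2.1429, so fraction remaining f = (1/2)^(75/35) ≈ 0.2264.
Single-dose peak C₀ = D/Vd = 1491/22 ≈ 67.773 mcg/mL.
Steady-state trough Cmin,ss = C₀·f/(1−f) ≈ 67.773 × 0.2264/0.7736 ≈ 19.834 mcg/mL.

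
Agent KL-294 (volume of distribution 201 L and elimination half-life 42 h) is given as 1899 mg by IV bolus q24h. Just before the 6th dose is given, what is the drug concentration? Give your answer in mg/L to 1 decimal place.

f = (1/2)^(τ/t½) = (1/2)^(24/42) ≈ 0.6730.
C₀ = D/Vd = 1899/201 ≈ 9.448 mg/L.
Before the 6th dose, 5 doses have been given. Superposition: Cmin = C₀·(f + f² + … + f^5).
≈ 9.448 × (0.6730 + 0.4529 + 0.3048 + 0.2051 + 0.1381) ≈ 9.448 × 1.7739 ≈ 16.760 mg/L.

16.8 mg/L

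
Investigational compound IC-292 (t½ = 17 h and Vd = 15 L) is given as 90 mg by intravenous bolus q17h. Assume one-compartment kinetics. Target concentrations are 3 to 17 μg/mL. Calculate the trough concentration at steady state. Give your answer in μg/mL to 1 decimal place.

6.0 μg/mL

The dosing interval is 1 half-life, so f = 2^(−1) = 0.5.
At steady state, R = 1/(1 − 0.5) = 2/1.
Single-dose peak C₀ = D/Vd = 90/15 = 6 μg/mL.
Steady-state peak Cmax,ss = C₀·R = 6 × 2/1 ≈ 12.000 μg/mL.
Steady-state trough Cmin,ss = Cmax,ss·f ≈ 12.000 × 0.5 ≈ 6.000 μg/mL.
Trough 6.0 μg/mL vs MEC 3 μg/mL: adequate.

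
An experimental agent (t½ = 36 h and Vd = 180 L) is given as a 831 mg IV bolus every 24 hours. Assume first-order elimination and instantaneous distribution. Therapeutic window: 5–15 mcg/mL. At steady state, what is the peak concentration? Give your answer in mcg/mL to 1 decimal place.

12.5 mcg/mL

τ/t½ = 24/36 ≈ 0.66667, so fraction remaining f = (1/2)^(24/36) ≈ 0.6300.
Accumulation ratio R = 1/(1 − f) ≈ 1/0.3700 ≈ 2.7027.
Each bolus raises the concentration by D/Vd = 831/180 ≈ 4.617 mcg/mL.
Steady-state peak Cmax,ss = C₀·R ≈ 4.617 × 2.7027 ≈ 12.478 mcg/mL.
Peak 12.5 mcg/mL vs MTC 15 mcg/mL: below toxic threshold.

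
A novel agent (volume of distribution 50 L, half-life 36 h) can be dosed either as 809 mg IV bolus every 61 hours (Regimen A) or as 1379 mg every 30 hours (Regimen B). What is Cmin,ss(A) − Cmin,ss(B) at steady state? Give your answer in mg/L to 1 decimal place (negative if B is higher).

Regimen A: f = (1/2)^(61/36) ≈ 0.3090; Cmin,ss = (809/50)·f/(1−f) ≈ 7.235 mg/L.
Regimen B: f = (1/2)^(30/36) ≈ 0.5612; Cmin,ss = (1379/50)·f/(1−f) ≈ 35.273 mg/L.
Difference ≈ 7.235 − 35.273 ≈ -28.038 mg/L.

-28.0 mg/L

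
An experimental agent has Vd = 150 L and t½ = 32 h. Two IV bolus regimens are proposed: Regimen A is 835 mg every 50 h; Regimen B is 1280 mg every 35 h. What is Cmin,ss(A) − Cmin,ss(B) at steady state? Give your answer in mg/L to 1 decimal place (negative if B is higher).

-4.7 mg/L

Regimen A: f = (1/2)^(50/32) ≈ 0.3386; Cmin,ss = (835/150)·f/(1−f) ≈ 2.850 mg/L.
Regimen B: f = (1/2)^(35/32) ≈ 0.4685; Cmin,ss = (1280/150)·f/(1−f) ≈ 7.522 mg/L.
Difference ≈ 2.850 − 7.522 ≈ -4.672 mg/L.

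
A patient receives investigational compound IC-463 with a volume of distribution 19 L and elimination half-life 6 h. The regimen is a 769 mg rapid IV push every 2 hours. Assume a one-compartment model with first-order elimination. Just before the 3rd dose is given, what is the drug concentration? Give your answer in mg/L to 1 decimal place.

f = (1/2)^(τ/t½) = (1/2)^(2/6) ≈ 0.7937.
C₀ = D/Vd = 769/19 ≈ 40.474 mg/L.
Before the 3rd dose, 2 doses have been given. Superposition: Cmin = C₀·(f + f²).
≈ 40.474 × (0.7937 + 0.6300) ≈ 40.474 × 1.4237 ≈ 57.623 mg/L.

57.6 mg/L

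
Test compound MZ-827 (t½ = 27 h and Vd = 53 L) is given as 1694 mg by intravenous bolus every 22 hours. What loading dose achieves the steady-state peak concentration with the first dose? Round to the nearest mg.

3926 mg

f = (1/2)^(22/27) ≈ 0.568481; accumulation ratio R = 1/(1−f) ≈ 2.31740.
Loading dose to hit Cmax,ss on first dose: D_load = D_maint·R ≈ 1694 × 2.31740 ≈ 3925.68 mg.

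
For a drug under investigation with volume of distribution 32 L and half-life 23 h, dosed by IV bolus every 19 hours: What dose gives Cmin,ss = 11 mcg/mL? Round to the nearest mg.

272 mg

τ/t½ = 19/23 ≈ 0.82609, so f = (1/2)^(19/23) ≈ 0.564057.
Cmin,ss = (D/Vd)·f/(1−f), so D = Cmin,ss·Vd·(1−f)/f.
D = 11 × 32 × (1−f)/f ≈ 11 × 32 × 0.77287 ≈ 272.05 mg.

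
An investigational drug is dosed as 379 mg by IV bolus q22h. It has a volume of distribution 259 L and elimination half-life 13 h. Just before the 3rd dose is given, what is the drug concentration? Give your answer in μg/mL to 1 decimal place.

0.6 μg/mL

f = (1/2)^(τ/t½) = (1/2)^(22/13) ≈ 0.3094.
C₀ = D/Vd = 379/259 ≈ 1.463 μg/mL.
Before the 3rd dose, 2 doses have been given. Superposition: Cmin = C₀·(f + f²).
≈ 1.463 × (0.3094 + 0.0957) ≈ 1.463 × 0.4051 ≈ 0.593 μg/mL.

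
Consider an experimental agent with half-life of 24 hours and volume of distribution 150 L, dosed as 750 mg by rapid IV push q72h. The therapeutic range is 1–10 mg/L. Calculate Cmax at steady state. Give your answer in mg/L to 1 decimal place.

5.7 mg/L

τ = 72 h = 3 half-lives, so f = (1/2)^3 = 0.125.
At steady state, R = 1/(1 − 0.125) = 8/7.
Single-dose peak C₀ = D/Vd = 750/150 = 5 mg/L.
Steady-state peak Cmax,ss = C₀·R = 5 × 8/7 ≈ 5.714 mg/L.
Peak 5.7 mg/L vs MTC 10 mg/L: below toxic threshold.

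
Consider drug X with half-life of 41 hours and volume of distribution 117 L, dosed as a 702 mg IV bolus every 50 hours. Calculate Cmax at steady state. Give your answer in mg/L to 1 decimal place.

k = ln2/t½ = ln2/41 ≈ 0.016906 h⁻¹; fraction remaining f = e^(−kτ) = e^(−0.016906×50) ≈ 0.4294.
At steady state, accumulation factor R = 1/(1 − e^(−kτ)) ≈ 1.7525.
Single-dose peak C₀ = D/Vd = 702/117 ≈ 6.000 mg/L.
Cmax,ss = C₀/(1 − f) ≈ 6.000/0.5706 ≈ 10.515 mg/L.

10.5 mg/L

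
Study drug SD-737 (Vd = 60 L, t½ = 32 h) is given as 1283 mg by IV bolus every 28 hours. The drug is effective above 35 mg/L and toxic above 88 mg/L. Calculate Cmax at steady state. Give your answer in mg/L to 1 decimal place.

Over one 28-h interval, 28/32 ≈ 0.875 half-lives elapse, leaving f ≈ 0.5453 of each dose.
At steady state, accumulation factor R = 1/(1 − e^(−kτ)) ≈ 2.1993.
Each bolus raises the concentration by D/Vd = 1283/60 ≈ 21.383 mg/L.
Steady-state peak Cmax,ss = C₀·R ≈ 21.383 × 2.1993 ≈ 47.028 mg/L.
Peak 47.0 mg/L vs MTC 88 mg/L: below toxic threshold.

47.0 mg/L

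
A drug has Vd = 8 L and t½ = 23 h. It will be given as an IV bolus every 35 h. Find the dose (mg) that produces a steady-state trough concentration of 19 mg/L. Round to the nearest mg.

τ/t½ = 35/23 ≈ 1.5217, so f = (1/2)^(35/23) ≈ 0.348266.
Cmin,ss = (D/Vd)·f/(1−f), so D = Cmin,ss·Vd·(1−f)/f.
D = 19 × 8 × (1−f)/f ≈ 19 × 8 × 1.87137 ≈ 284.45 mg.

284 mg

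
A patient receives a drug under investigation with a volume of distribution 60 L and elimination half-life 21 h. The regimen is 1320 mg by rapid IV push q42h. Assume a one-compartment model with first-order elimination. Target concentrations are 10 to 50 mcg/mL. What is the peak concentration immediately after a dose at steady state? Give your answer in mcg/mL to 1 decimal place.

τ = 42 h = 2 half-lives, so f = (1/2)^2 = 0.25.
At steady state, R = 1/(1 − 0.25) = 4/3.
Single-dose peak C₀ = D/Vd = 1320/60 = 22 mcg/mL.
Steady-state peak Cmax,ss = C₀·R = 22 × 4/3 ≈ 29.333 mcg/mL.
Peak 29.3 mcg/mL vs MTC 50 mcg/mL: below toxic threshold.

29.3 mcg/mL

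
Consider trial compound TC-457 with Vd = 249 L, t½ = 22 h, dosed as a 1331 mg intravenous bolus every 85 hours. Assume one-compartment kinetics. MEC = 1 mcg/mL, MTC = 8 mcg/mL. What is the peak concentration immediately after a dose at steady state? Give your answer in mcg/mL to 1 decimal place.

5.7 mcg/mL

k = ln2/t½ = ln2/22 ≈ 0.031507 h⁻¹; fraction remaining f = e^(−kτ) = e^(−0.031507×85) ≈ 0.0687.
At steady state, accumulation factor R = 1/(1 − e^(−kτ)) ≈ 1.0738.
Single-dose peak C₀ = D/Vd = 1331/249 ≈ 5.345 mcg/mL.
Steady-state peak Cmax,ss = C₀·R ≈ 5.345 × 1.0738 ≈ 5.739 mcg/mL.
Peak 5.7 mcg/mL vs MTC 8 mcg/mL: below toxic threshold.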